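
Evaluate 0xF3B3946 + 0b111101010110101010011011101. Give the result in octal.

0o2671507043

0xF3B3946 = 0o1716634506 in octal.
0b111101010110101010011011101 = 0o752652335 in octal.
Add column by column in base 8, right to left:
  6+5 = 3 carry 1
  0+3+1 = 4
  5+3 = 0 carry 1
  4+2+1 = 7
  3+5 = 0 carry 1
  6+6+1 = 5 carry 1
  6+2+1 = 1 carry 1
  1+5+1 = 7
  7+7 = 6 carry 1
  1+0+1 = 2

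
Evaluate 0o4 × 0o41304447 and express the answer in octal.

0o205422234

Multiply each base-8 digit by 4, carrying:
  7×4 = 28 → write 4 carry 3
  4×4+3 = 19 → write 3 carry 2
  4×4+2 = 18 → write 2 carry 2
  4×4+2 = 18 → write 2 carry 2
  0×4+2 = 2 → write 2
  3×4 = 12 → write 4 carry 1
  1×4+1 = 5 → write 5
  4×4 = 16 → write 0 carry 2
  remaining carry: 2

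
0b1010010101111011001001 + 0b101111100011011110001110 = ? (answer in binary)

Add column by column in base 2, right to left:
  1+0 = 1
  0+1 = 1
  0+1 = 1
  1+1 = 0 carry 1
  0+0+1 = 1
  0+0 = 0
  1+0 = 1
  1+1 = 0 carry 1
  0+1+1 = 0 carry 1
  1+1+1 = 1 carry 1
  1+1+1 = 1 carry 1
  1+0+1 = 0 carry 1
  1+1+1 = 1 carry 1
  0+1+1 = 0 carry 1
  1+0+1 = 0 carry 1
  0+0+1 = 1
  1+0 = 1
  0+1 = 1
  0+1 = 1
  1+1 = 0 carry 1
  0+1+1 = 0 carry 1
  1+1+1 = 1 carry 1
  0+0+1 = 1
  0+1 = 1

0b111001111001011001010111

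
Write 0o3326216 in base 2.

Each octal digit is 3 bits: 3=011 3=011 2=010 6=110 2=010 1=001 6=110.

0b11011010110010001110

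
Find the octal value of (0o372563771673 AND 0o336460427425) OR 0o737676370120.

0o737676771521

0o372563771673 AND 0o336460427425 = 0o332460421421.
Then OR with 0o737676370120.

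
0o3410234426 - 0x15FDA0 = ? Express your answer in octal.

0x15FDA0 = 0o5376640 in octal.
Subtract column by column in base 8:
  6-0 → 6
  2-4 → 6 (borrow)
  4-6-1 → 5 (borrow)
  4-6-1 → 5 (borrow)
  3-7-1 → 3 (borrow)
  2-3-1 → 6 (borrow)
  0-5-1 → 2 (borrow)
  1-0-1 → 0
  4-0 → 4
  3-0 → 3

0o3402635566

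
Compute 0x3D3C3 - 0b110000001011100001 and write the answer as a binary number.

0x3D3C3 = 0b111101001111000011 in binary.
Subtract column by column in base 2:
  1-1 → 0
  1-0 → 1
  0-0 → 0
  0-0 → 0
  0-0 → 0
  0-1 → 1 (borrow)
  1-1-1 → 1 (borrow)
  1-1-1 → 1 (borrow)
  1-0-1 → 0
  1-1 → 0
  0-0 → 0
  0-0 → 0
  1-0 → 1
  0-0 → 0
  1-0 → 1
  1-0 → 1
  1-1 → 0
  1-1 → 0

0b1101000011100010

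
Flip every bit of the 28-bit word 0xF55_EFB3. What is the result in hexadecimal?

0x0AA104C

Each hex digit d becomes F−d:
  F→0, 5→A, 5→A, E→1, F→0, B→4, 3→C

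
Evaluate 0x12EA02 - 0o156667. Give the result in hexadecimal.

0o156667 = 0xDDB7 in hexadecimal.
Subtract column by column in base 16:
  2-7 → B (borrow)
  0-B-1 → 4 (borrow)
  A-D-1 → C (borrow)
  E-D-1 → 0
  2-0 → 2
  1-0 → 1

0x120C4B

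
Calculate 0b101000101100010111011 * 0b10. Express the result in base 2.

0b1010001011000101110110

Multiply each base-2 digit by 2, carrying:
  1×2 = 2 → write 0 carry 1
  1×2+1 = 3 → write 1 carry 1
  0×2+1 = 1 → write 1
  1×2 = 2 → write 0 carry 1
  1×2+1 = 3 → write 1 carry 1
  1×2+1 = 3 → write 1 carry 1
  0×2+1 = 1 → write 1
  1×2 = 2 → write 0 carry 1
  0×2+1 = 1 → write 1
  0×2 = 0 → write 0
  0×2 = 0 → write 0
  1×2 = 2 → write 0 carry 1
  1×2+1 = 3 → write 1 carry 1
  0×2+1 = 1 → write 1
  1×2 = 2 → write 0 carry 1
  0×2+1 = 1 → write 1
  0×2 = 0 → write 0
  0×2 = 0 → write 0
  1×2 = 2 → write 0 carry 1
  0×2+1 = 1 → write 1
  1×2 = 2 → write 0 carry 1
  remaining carry: 1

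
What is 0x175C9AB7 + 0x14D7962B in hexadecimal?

0x2C3430E2

Add column by column in base 16, right to left:
  7+B = 2 carry 1
  B+2+1 = E
  A+6 = 0 carry 1
  9+9+1 = 3 carry 1
  C+7+1 = 4 carry 1
  5+D+1 = 3 carry 1
  7+4+1 = C
  1+1 = 2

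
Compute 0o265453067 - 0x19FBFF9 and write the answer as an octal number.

0x19FBFF9 = 0o147737771 in octal.
Subtract column by column in base 8:
  7-1 → 6
  6-7 → 7 (borrow)
  0-7-1 → 0 (borrow)
  3-7-1 → 3 (borrow)
  5-3-1 → 1
  4-7 → 5 (borrow)
  5-7-1 → 5 (borrow)
  6-4-1 → 1
  2-1 → 1

0o115513076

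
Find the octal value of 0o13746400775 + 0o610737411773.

0o624706012770

Add column by column in base 8, right to left:
  5+3 = 0 carry 1
  7+7+1 = 7 carry 1
  7+7+1 = 7 carry 1
  0+1+1 = 2
  0+1 = 1
  4+4 = 0 carry 1
  6+7+1 = 6 carry 1
  4+3+1 = 0 carry 1
  7+7+1 = 7 carry 1
  3+0+1 = 4
  1+1 = 2
  0+6 = 6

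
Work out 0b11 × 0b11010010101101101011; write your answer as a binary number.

Multiply each base-2 digit by 3, carrying:
  1×3 = 3 → write 1 carry 1
  1×3+1 = 4 → write 0 carry 2
  0×3+2 = 2 → write 0 carry 1
  1×3+1 = 4 → write 0 carry 2
  0×3+2 = 2 → write 0 carry 1
  1×3+1 = 4 → write 0 carry 2
  1×3+2 = 5 → write 1 carry 2
  0×3+2 = 2 → write 0 carry 1
  1×3+1 = 4 → write 0 carry 2
  1×3+2 = 5 → write 1 carry 2
  0×3+2 = 2 → write 0 carry 1
  1×3+1 = 4 → write 0 carry 2
  0×3+2 = 2 → write 0 carry 1
  1×3+1 = 4 → write 0 carry 2
  0×3+2 = 2 → write 0 carry 1
  0×3+1 = 1 → write 1
  1×3 = 3 → write 1 carry 1
  0×3+1 = 1 → write 1
  1×3 = 3 → write 1 carry 1
  1×3+1 = 4 → write 0 carry 2
  remaining carry: 10

0b1001111000001001000001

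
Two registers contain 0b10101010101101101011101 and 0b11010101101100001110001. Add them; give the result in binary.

Add column by column in base 2, right to left:
  1+1 = 0 carry 1
  0+0+1 = 1
  1+0 = 1
  1+0 = 1
  1+1 = 0 carry 1
  0+1+1 = 0 carry 1
  1+1+1 = 1 carry 1
  0+0+1 = 1
  1+0 = 1
  1+0 = 1
  0+0 = 0
  1+1 = 0 carry 1
  1+1+1 = 1 carry 1
  0+0+1 = 1
  1+1 = 0 carry 1
  0+1+1 = 0 carry 1
  1+0+1 = 0 carry 1
  0+1+1 = 0 carry 1
  1+0+1 = 0 carry 1
  0+1+1 = 0 carry 1
  1+0+1 = 0 carry 1
  0+1+1 = 0 carry 1
  1+1+1 = 1 carry 1
  final carry 1

0b110000000011001111001110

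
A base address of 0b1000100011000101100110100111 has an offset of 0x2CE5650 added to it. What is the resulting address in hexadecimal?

0b1000100011000101100110100111 = 0x88C59A7 in hexadecimal.
Add column by column in base 16, right to left:
  7+0 = 7
  A+5 = F
  9+6 = F
  5+5 = A
  C+E = A carry 1
  8+C+1 = 5 carry 1
  8+2+1 = B

0xB5AAFF7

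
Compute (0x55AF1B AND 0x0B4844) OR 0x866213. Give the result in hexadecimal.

0x55AF1B AND 0x0B4844 = 0x010800.
Then OR with 0x866213.

0x876A13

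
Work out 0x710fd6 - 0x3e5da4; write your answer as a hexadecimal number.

Subtract column by column in base 16:
  6-4 → 2
  d-a → 3
  f-d → 2
  0-5 → b (borrow)
  1-e-1 → 2 (borrow)
  7-3-1 → 3

0x32b232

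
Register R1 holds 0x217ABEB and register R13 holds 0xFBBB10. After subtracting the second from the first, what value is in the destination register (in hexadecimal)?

0x11BF0DB

Subtract column by column in base 16:
  B-0 → B
  E-1 → D
  B-B → 0
  A-B → F (borrow)
  7-B-1 → B (borrow)
  1-F-1 → 1 (borrow)
  2-0-1 → 1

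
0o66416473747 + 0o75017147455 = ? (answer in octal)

0o163435643424

Add column by column in base 8, right to left:
  7+5 = 4 carry 1
  4+5+1 = 2 carry 1
  7+4+1 = 4 carry 1
  3+7+1 = 3 carry 1
  7+4+1 = 4 carry 1
  4+1+1 = 6
  6+7 = 5 carry 1
  1+1+1 = 3
  4+0 = 4
  6+5 = 3 carry 1
  6+7+1 = 6 carry 1
  final carry 1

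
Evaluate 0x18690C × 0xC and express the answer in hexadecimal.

Multiply each base-16 digit by 12, carrying:
  C×12 = 144 → write 0 carry 9
  0×12+9 = 9 → write 9
  9×12 = 108 → write C carry 6
  6×12+6 = 78 → write E carry 4
  8×12+4 = 100 → write 4 carry 6
  1×12+6 = 18 → write 2 carry 1
  remaining carry: 1

0x124EC90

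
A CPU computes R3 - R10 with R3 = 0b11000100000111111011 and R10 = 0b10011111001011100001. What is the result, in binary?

0b100100111100011010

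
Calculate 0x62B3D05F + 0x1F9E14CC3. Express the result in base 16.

Add column by column in base 16, right to left:
  F+3 = 2 carry 1
  5+C+1 = 2 carry 1
  0+C+1 = D
  D+4 = 1 carry 1
  3+1+1 = 5
  B+E = 9 carry 1
  2+9+1 = C
  6+F = 5 carry 1
  0+1+1 = 2

0x25C951D22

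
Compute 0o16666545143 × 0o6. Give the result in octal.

Multiply each base-8 digit by 6, carrying:
  3×6 = 18 → write 2 carry 2
  4×6+2 = 26 → write 2 carry 3
  1×6+3 = 9 → write 1 carry 1
  5×6+1 = 31 → write 7 carry 3
  4×6+3 = 27 → write 3 carry 3
  5×6+3 = 33 → write 1 carry 4
  6×6+4 = 40 → write 0 carry 5
  6×6+5 = 41 → write 1 carry 5
  6×6+5 = 41 → write 1 carry 5
  6×6+5 = 41 → write 1 carry 5
  1×6+5 = 11 → write 3 carry 1
  remaining carry: 1

0o131110137122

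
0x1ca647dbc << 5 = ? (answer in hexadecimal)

0x394c8fb780

5 bits is not a whole number of base-16 digits; in binary: 111001010011001000111110110111100 << 5 = 11100101001100100011111011011110000000.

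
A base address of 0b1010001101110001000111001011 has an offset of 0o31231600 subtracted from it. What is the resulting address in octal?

0o1164357113

0b1010001101110001000111001011 = 0o1215610713 in octal.
Subtract column by column in base 8:
  3-0 → 3
  1-0 → 1
  7-6 → 1
  0-1 → 7 (borrow)
  1-3-1 → 5 (borrow)
  6-2-1 → 3
  5-1 → 4
  1-3 → 6 (borrow)
  2-0-1 → 1
  1-0 → 1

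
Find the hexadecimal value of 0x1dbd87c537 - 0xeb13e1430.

0xf0c49b107

Subtract column by column in base 16:
  7-0 → 7
  3-3 → 0
  5-4 → 1
  c-1 → b
  7-e → 9 (borrow)
  8-3-1 → 4
  d-1 → c
  b-b → 0
  d-e → f (borrow)
  1-0-1 → 0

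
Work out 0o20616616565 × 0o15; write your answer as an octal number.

0o332100077361

Multiply each base-8 digit by 13, carrying:
  5×13 = 65 → write 1 carry 8
  6×13+8 = 86 → write 6 carry 10
  5×13+10 = 75 → write 3 carry 9
  6×13+9 = 87 → write 7 carry 10
  1×13+10 = 23 → write 7 carry 2
  6×13+2 = 80 → write 0 carry 10
  6×13+10 = 88 → write 0 carry 11
  1×13+11 = 24 → write 0 carry 3
  6×13+3 = 81 → write 1 carry 10
  0×13+10 = 10 → write 2 carry 1
  2×13+1 = 27 → write 3 carry 3
  remaining carry: 3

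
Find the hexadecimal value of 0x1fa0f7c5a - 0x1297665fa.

Subtract column by column in base 16:
  a-a → 0
  5-f → 6 (borrow)
  c-5-1 → 6
  7-6 → 1
  f-6 → 9
  0-7 → 9 (borrow)
  a-9-1 → 0
  f-2 → d
  1-1 → 0

0xd0991660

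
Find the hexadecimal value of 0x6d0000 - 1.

The trailing 4 digits are 0, so subtracting 1 borrows through: they become F and the next digit up decrements.

0x6cffff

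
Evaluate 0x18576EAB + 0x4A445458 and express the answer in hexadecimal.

0x629BC303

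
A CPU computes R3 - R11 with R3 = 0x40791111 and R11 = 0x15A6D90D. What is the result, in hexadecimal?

Subtract column by column in base 16:
  1-D → 4 (borrow)
  1-0-1 → 0
  1-9 → 8 (borrow)
  1-D-1 → 3 (borrow)
  9-6-1 → 2
  7-A → D (borrow)
  0-5-1 → A (borrow)
  4-1-1 → 2

0x2AD23804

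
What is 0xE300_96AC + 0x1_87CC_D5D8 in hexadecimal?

0x26ACD6C84

Add column by column in base 16, right to left:
  C+8 = 4 carry 1
  A+D+1 = 8 carry 1
  6+5+1 = C
  9+D = 6 carry 1
  0+C+1 = D
  0+C = C
  3+7 = A
  E+8 = 6 carry 1
  0+1+1 = 2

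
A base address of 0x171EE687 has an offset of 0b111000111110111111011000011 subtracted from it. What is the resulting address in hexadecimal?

0b111000111110111111011000011 = 0x71F7EC3 in hexadecimal.
Subtract column by column in base 16:
  7-3 → 4
  8-C → C (borrow)
  6-E-1 → 7 (borrow)
  E-7-1 → 6
  E-F → F (borrow)
  1-1-1 → F (borrow)
  7-7-1 → F (borrow)
  1-0-1 → 0

0xFFF67C4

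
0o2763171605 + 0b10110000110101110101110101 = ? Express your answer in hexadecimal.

0o2763171605 = 0x17CCF385 in hexadecimal.
0b10110000110101110101110101 = 0x2C35D75 in hexadecimal.
Add column by column in base 16, right to left:
  5+5 = A
  8+7 = F
  3+D = 0 carry 1
  F+5+1 = 5 carry 1
  C+3+1 = 0 carry 1
  C+C+1 = 9 carry 1
  7+2+1 = A
  1+0 = 1

0x1A9050FA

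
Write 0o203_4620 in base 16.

0x83990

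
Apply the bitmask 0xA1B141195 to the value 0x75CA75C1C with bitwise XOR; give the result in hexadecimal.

0xD47B34D89

XOR each hex digit independently (no carries):
  7^A=D, 5^1=4, C^B=7, A^1=B, 7^4=3, 5^1=4, C^1=D, 1^9=8, C^5=9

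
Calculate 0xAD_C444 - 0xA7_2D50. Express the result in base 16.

Subtract column by column in base 16:
  4-0 → 4
  4-5 → F (borrow)
  4-D-1 → 6 (borrow)
  C-2-1 → 9
  D-7 → 6
  A-A → 0

0x696F4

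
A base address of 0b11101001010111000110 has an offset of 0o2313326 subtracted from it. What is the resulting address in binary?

0b1001111111011110000

0o2313326 = 0b10011001011011010110 in binary.
Subtract column by column in base 2:
  0-0 → 0
  1-1 → 0
  1-1 → 0
  0-0 → 0
  0-1 → 1 (borrow)
  0-0-1 → 1 (borrow)
  1-1-1 → 1 (borrow)
  1-1-1 → 1 (borrow)
  1-0-1 → 0
  0-1 → 1 (borrow)
  1-1-1 → 1 (borrow)
  0-0-1 → 1 (borrow)
  1-1-1 → 1 (borrow)
  0-0-1 → 1 (borrow)
  0-0-1 → 1 (borrow)
  1-1-1 → 1 (borrow)
  0-1-1 → 0 (borrow)
  1-0-1 → 0
  1-0 → 1
  1-1 → 0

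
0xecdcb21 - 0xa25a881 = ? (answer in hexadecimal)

Subtract column by column in base 16:
  1-1 → 0
  2-8 → a (borrow)
  b-8-1 → 2
  c-a → 2
  d-5 → 8
  c-2 → a
  e-a → 4

0x4a822a0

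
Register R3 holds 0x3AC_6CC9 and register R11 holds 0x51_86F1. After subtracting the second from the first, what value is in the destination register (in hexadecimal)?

0x35AE5D8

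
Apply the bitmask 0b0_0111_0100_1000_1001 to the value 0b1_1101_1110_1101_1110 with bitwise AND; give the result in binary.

0b00101010010001000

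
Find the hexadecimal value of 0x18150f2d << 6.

6 bits is not a whole number of base-16 digits; in binary: 11000000101010000111100101101 << 6 = 11000000101010000111100101101000000.

0x60543cb40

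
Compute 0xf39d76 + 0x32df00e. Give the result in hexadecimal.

Add column by column in base 16, right to left:
  6+e = 4 carry 1
  7+0+1 = 8
  d+0 = d
  9+f = 8 carry 1
  3+d+1 = 1 carry 1
  f+2+1 = 2 carry 1
  0+3+1 = 4

0x4218d84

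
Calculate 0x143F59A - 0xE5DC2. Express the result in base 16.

0x13597D8

Subtract column by column in base 16:
  A-2 → 8
  9-C → D (borrow)
  5-D-1 → 7 (borrow)
  F-5-1 → 9
  3-E → 5 (borrow)
  4-0-1 → 3
  1-0 → 1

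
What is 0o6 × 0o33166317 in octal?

0o243306332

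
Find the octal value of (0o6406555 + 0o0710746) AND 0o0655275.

0o215021

Add column by column in base 8, right to left:
  5+6 = 3 carry 1
  5+4+1 = 2 carry 1
  5+7+1 = 5 carry 1
  6+0+1 = 7
  0+1 = 1
  4+7 = 3 carry 1
  6+0+1 = 7
Sum = 0o7317523; now AND with 0o0655275:
  7&0=0, 3&6=2, 1&5=1, 7&5=5, 5&2=0, 2&7=2, 3&5=1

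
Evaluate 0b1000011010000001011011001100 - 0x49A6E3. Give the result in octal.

0o1007467751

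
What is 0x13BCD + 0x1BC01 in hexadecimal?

0x2F7CE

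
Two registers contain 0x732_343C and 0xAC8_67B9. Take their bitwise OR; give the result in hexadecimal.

0xFFA77BD

OR each hex digit independently (no carries):
  7|A=F, 3|C=F, 2|8=A, 3|6=7, 4|7=7, 3|B=B, C|9=D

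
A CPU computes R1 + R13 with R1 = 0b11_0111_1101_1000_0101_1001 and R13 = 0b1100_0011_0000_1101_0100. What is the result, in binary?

0b10001000000100100101101

Add column by column in base 2, right to left:
  1+0 = 1
  0+0 = 0
  0+1 = 1
  1+0 = 1
  1+1 = 0 carry 1
  0+0+1 = 1
  1+1 = 0 carry 1
  0+1+1 = 0 carry 1
  0+0+1 = 1
  0+0 = 0
  0+0 = 0
  1+0 = 1
  1+1 = 0 carry 1
  0+1+1 = 0 carry 1
  1+0+1 = 0 carry 1
  1+0+1 = 0 carry 1
  1+0+1 = 0 carry 1
  1+0+1 = 0 carry 1
  1+1+1 = 1 carry 1
  0+1+1 = 0 carry 1
  1+0+1 = 0 carry 1
  1+0+1 = 0 carry 1
  final carry 1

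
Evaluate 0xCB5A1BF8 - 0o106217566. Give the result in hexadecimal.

0o106217566 = 0x1191F76 in hexadecimal.
Subtract column by column in base 16:
  8-6 → 2
  F-7 → 8
  B-F → C (borrow)
  1-1-1 → F (borrow)
  A-9-1 → 0
  5-1 → 4
  B-1 → A
  C-0 → C

0xCA40FC82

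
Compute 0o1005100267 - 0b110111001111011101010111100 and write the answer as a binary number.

0o1005100267 = 0b1000000101001000000010110111 in binary.
Subtract column by column in base 2:
  1-0 → 1
  1-0 → 1
  1-1 → 0
  0-1 → 1 (borrow)
  1-1-1 → 1 (borrow)
  1-1-1 → 1 (borrow)
  0-0-1 → 1 (borrow)
  1-1-1 → 1 (borrow)
  0-0-1 → 1 (borrow)
  0-1-1 → 0 (borrow)
  0-0-1 → 1 (borrow)
  0-1-1 → 0 (borrow)
  0-1-1 → 0 (borrow)
  0-1-1 → 0 (borrow)
  0-0-1 → 1 (borrow)
  1-1-1 → 1 (borrow)
  0-1-1 → 0 (borrow)
  0-1-1 → 0 (borrow)
  1-1-1 → 1 (borrow)
  0-0-1 → 1 (borrow)
  1-0-1 → 0
  0-1 → 1 (borrow)
  0-1-1 → 0 (borrow)
  0-1-1 → 0 (borrow)
  0-0-1 → 1 (borrow)
  0-1-1 → 0 (borrow)
  0-1-1 → 0 (borrow)
  1-0-1 → 0

0b1001011001100010111111011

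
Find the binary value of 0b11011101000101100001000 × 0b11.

0b1010010111010000100011000

Multiply each base-2 digit by 3, carrying:
  0×3 = 0 → write 0
  0×3 = 0 → write 0
  0×3 = 0 → write 0
  1×3 = 3 → write 1 carry 1
  0×3+1 = 1 → write 1
  0×3 = 0 → write 0
  0×3 = 0 → write 0
  0×3 = 0 → write 0
  1×3 = 3 → write 1 carry 1
  1×3+1 = 4 → write 0 carry 2
  0×3+2 = 2 → write 0 carry 1
  1×3+1 = 4 → write 0 carry 2
  0×3+2 = 2 → write 0 carry 1
  0×3+1 = 1 → write 1
  0×3 = 0 → write 0
  1×3 = 3 → write 1 carry 1
  0×3+1 = 1 → write 1
  1×3 = 3 → write 1 carry 1
  1×3+1 = 4 → write 0 carry 2
  1×3+2 = 5 → write 1 carry 2
  0×3+2 = 2 → write 0 carry 1
  1×3+1 = 4 → write 0 carry 2
  1×3+2 = 5 → write 1 carry 2
  remaining carry: 10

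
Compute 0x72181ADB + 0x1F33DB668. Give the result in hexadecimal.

0x26555D143

Add column by column in base 16, right to left:
  B+8 = 3 carry 1
  D+6+1 = 4 carry 1
  A+6+1 = 1 carry 1
  1+B+1 = D
  8+D = 5 carry 1
  1+3+1 = 5
  2+3 = 5
  7+F = 6 carry 1
  0+1+1 = 2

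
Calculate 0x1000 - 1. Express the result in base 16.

The trailing 3 digits are 0, so subtracting 1 borrows through: they become F and the next digit up decrements.

0xFFF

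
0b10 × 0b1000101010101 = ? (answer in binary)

Multiply each base-2 digit by 2, carrying:
  1×2 = 2 → write 0 carry 1
  0×2+1 = 1 → write 1
  1×2 = 2 → write 0 carry 1
  0×2+1 = 1 → write 1
  1×2 = 2 → write 0 carry 1
  0×2+1 = 1 → write 1
  1×2 = 2 → write 0 carry 1
  0×2+1 = 1 → write 1
  1×2 = 2 → write 0 carry 1
  0×2+1 = 1 → write 1
  0×2 = 0 → write 0
  0×2 = 0 → write 0
  1×2 = 2 → write 0 carry 1
  remaining carry: 1

0b10001010101010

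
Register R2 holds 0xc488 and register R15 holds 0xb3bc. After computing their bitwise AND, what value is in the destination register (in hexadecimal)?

0x8088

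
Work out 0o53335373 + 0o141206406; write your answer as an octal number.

0o214544001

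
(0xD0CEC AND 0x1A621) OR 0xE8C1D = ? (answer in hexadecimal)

0xD0CEC AND 0x1A621 = 0x10420.
Then OR with 0xE8C1D.

0xF8C3D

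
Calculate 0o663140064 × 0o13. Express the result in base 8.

0o11263041074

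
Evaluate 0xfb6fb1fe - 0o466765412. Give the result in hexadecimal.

0xf693c6f4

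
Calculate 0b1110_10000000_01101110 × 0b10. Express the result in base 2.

0b111010000000011011100

Multiply each base-2 digit by 2, carrying:
  0×2 = 0 → write 0
  1×2 = 2 → write 0 carry 1
  1×2+1 = 3 → write 1 carry 1
  1×2+1 = 3 → write 1 carry 1
  0×2+1 = 1 → write 1
  1×2 = 2 → write 0 carry 1
  1×2+1 = 3 → write 1 carry 1
  0×2+1 = 1 → write 1
  0×2 = 0 → write 0
  0×2 = 0 → write 0
  0×2 = 0 → write 0
  0×2 = 0 → write 0
  0×2 = 0 → write 0
  0×2 = 0 → write 0
  0×2 = 0 → write 0
  1×2 = 2 → write 0 carry 1
  0×2+1 = 1 → write 1
  1×2 = 2 → write 0 carry 1
  1×2+1 = 3 → write 1 carry 1
  1×2+1 = 3 → write 1 carry 1
  remaining carry: 1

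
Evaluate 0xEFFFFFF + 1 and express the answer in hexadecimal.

The trailing 6 digits are F (max in base 16), so adding 1 cascades: they roll to 0 and the next digit up increments.

0xF000000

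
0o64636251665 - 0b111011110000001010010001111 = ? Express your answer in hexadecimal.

0o64636251665 = 0x1A67953B5 in hexadecimal.
0b111011110000001010010001111 = 0x778148F in hexadecimal.
Subtract column by column in base 16:
  5-F → 6 (borrow)
  B-8-1 → 2
  3-4 → F (borrow)
  5-1-1 → 3
  9-8 → 1
  7-7 → 0
  6-7 → F (borrow)
  A-0-1 → 9
  1-0 → 1

0x19F013F26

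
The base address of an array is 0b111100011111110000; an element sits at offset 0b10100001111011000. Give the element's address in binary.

0b1010000101111001000

Add column by column in base 2, right to left:
  0+0 = 0
  0+0 = 0
  0+0 = 0
  0+1 = 1
  1+1 = 0 carry 1
  1+0+1 = 0 carry 1
  1+1+1 = 1 carry 1
  1+1+1 = 1 carry 1
  1+1+1 = 1 carry 1
  1+1+1 = 1 carry 1
  1+0+1 = 0 carry 1
  0+0+1 = 1
  0+0 = 0
  0+0 = 0
  1+1 = 0 carry 1
  1+0+1 = 0 carry 1
  1+1+1 = 1 carry 1
  1+0+1 = 0 carry 1
  final carry 1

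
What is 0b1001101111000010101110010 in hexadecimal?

0x1378572

Group the bits into nibbles: 0001 0011 0111 1000 0101 0111 0010 → 1378572.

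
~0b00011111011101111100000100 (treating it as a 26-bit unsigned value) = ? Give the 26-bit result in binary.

Invert each bit: 00011111011101111100000100 → 11100000100010000011111011.

0b11100000100010000011111011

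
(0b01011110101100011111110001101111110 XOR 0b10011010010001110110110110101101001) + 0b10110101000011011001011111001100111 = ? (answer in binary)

First 0b01011110101100011111110001101111110 XOR 0b10011010010001110110110110101101001 = 0b11000100111101101001000111000010111.
Add column by column in base 2, right to left:
  1+1 = 0 carry 1
  1+1+1 = 1 carry 1
  1+1+1 = 1 carry 1
  0+0+1 = 1
  1+0 = 1
  0+1 = 1
  0+1 = 1
  0+0 = 0
  0+0 = 0
  1+1 = 0 carry 1
  1+1+1 = 1 carry 1
  1+1+1 = 1 carry 1
  0+1+1 = 0 carry 1
  0+1+1 = 0 carry 1
  0+0+1 = 1
  1+1 = 0 carry 1
  0+0+1 = 1
  0+0 = 0
  1+1 = 0 carry 1
  0+1+1 = 0 carry 1
  1+0+1 = 0 carry 1
  1+1+1 = 1 carry 1
  0+1+1 = 0 carry 1
  1+0+1 = 0 carry 1
  1+0+1 = 0 carry 1
  1+0+1 = 0 carry 1
  1+0+1 = 0 carry 1
  0+1+1 = 0 carry 1
  0+0+1 = 1
  1+1 = 0 carry 1
  0+0+1 = 1
  0+1 = 1
  0+1 = 1
  1+0 = 1
  1+1 = 0 carry 1
  final carry 1

0b101111010000001000010100110001111110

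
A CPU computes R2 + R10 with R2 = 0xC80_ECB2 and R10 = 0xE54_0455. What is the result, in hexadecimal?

Add column by column in base 16, right to left:
  2+5 = 7
  B+5 = 0 carry 1
  C+4+1 = 1 carry 1
  E+0+1 = F
  0+4 = 4
  8+5 = D
  C+E = A carry 1
  final carry 1

0x1AD4F107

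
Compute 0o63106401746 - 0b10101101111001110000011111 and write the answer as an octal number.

0o62630463707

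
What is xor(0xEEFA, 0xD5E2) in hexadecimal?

0x3B18

XOR each hex digit independently (no carries):
  E^D=3, E^5=B, F^E=1, A^2=8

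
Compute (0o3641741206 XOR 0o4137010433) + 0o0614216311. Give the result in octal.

First 0o3641741206 XOR 0o4137010433 = 0o7776751635.
Add column by column in base 8, right to left:
  5+1 = 6
  3+1 = 4
  6+3 = 1 carry 1
  1+6+1 = 0 carry 1
  5+1+1 = 7
  7+2 = 1 carry 1
  6+4+1 = 3 carry 1
  7+1+1 = 1 carry 1
  7+6+1 = 6 carry 1
  7+0+1 = 0 carry 1
  final carry 1

0o10613170146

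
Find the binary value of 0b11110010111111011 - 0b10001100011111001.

Subtract column by column in base 2:
  1-1 → 0
  1-0 → 1
  0-0 → 0
  1-1 → 0
  1-1 → 0
  1-1 → 0
  1-1 → 0
  1-1 → 0
  1-0 → 1
  0-0 → 0
  1-0 → 1
  0-1 → 1 (borrow)
  0-1-1 → 0 (borrow)
  1-0-1 → 0
  1-0 → 1
  1-0 → 1
  1-1 → 0

0b1100110100000010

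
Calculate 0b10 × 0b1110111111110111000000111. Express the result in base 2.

Multiply each base-2 digit by 2, carrying:
  1×2 = 2 → write 0 carry 1
  1×2+1 = 3 → write 1 carry 1
  1×2+1 = 3 → write 1 carry 1
  0×2+1 = 1 → write 1
  0×2 = 0 → write 0
  0×2 = 0 → write 0
  0×2 = 0 → write 0
  0×2 = 0 → write 0
  0×2 = 0 → write 0
  1×2 = 2 → write 0 carry 1
  1×2+1 = 3 → write 1 carry 1
  1×2+1 = 3 → write 1 carry 1
  0×2+1 = 1 → write 1
  1×2 = 2 → write 0 carry 1
  1×2+1 = 3 → write 1 carry 1
  1×2+1 = 3 → write 1 carry 1
  1×2+1 = 3 → write 1 carry 1
  1×2+1 = 3 → write 1 carry 1
  1×2+1 = 3 → write 1 carry 1
  1×2+1 = 3 → write 1 carry 1
  1×2+1 = 3 → write 1 carry 1
  0×2+1 = 1 → write 1
  1×2 = 2 → write 0 carry 1
  1×2+1 = 3 → write 1 carry 1
  1×2+1 = 3 → write 1 carry 1
  remaining carry: 1

0b11101111111101110000001110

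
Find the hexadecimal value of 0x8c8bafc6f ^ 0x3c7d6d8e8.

XOR each hex digit independently (no carries):
  8^3=b, c^c=0, 8^7=f, b^d=6, a^6=c, f^d=2, c^8=4, 6^e=8, f^8=7

0xb0f6c2487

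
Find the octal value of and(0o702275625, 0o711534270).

0o700034220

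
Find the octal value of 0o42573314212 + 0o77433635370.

0o142227151602

Add column by column in base 8, right to left:
  2+0 = 2
  1+7 = 0 carry 1
  2+3+1 = 6
  4+5 = 1 carry 1
  1+3+1 = 5
  3+6 = 1 carry 1
  3+3+1 = 7
  7+3 = 2 carry 1
  5+4+1 = 2 carry 1
  2+7+1 = 2 carry 1
  4+7+1 = 4 carry 1
  final carry 1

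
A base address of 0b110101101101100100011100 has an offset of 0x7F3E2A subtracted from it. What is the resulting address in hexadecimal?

0b110101101101100100011100 = 0xD6D91C in hexadecimal.
Subtract column by column in base 16:
  C-A → 2
  1-2 → F (borrow)
  9-E-1 → A (borrow)
  D-3-1 → 9
  6-F → 7 (borrow)
  D-7-1 → 5

0x579AF2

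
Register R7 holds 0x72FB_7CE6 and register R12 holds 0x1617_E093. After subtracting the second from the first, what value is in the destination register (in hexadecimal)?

0x5CE39C53

Subtract column by column in base 16:
  6-3 → 3
  E-9 → 5
  C-0 → C
  7-E → 9 (borrow)
  B-7-1 → 3
  F-1 → E
  2-6 → C (borrow)
  7-1-1 → 5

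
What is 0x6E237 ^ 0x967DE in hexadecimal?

XOR each hex digit independently (no carries):
  6^9=F, E^6=8, 2^7=5, 3^D=E, 7^E=9

0xF85E9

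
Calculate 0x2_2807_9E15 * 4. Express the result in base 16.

Multiply each base-16 digit by 4, carrying:
  5×4 = 20 → write 4 carry 1
  1×4+1 = 5 → write 5
  E×4 = 56 → write 8 carry 3
  9×4+3 = 39 → write 7 carry 2
  7×4+2 = 30 → write E carry 1
  0×4+1 = 1 → write 1
  8×4 = 32 → write 0 carry 2
  2×4+2 = 10 → write A
  2×4 = 8 → write 8

0x8A01E7854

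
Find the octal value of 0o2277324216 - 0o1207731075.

0o1067373121

Subtract column by column in base 8:
  6-5 → 1
  1-7 → 2 (borrow)
  2-0-1 → 1
  4-1 → 3
  2-3 → 7 (borrow)
  3-7-1 → 3 (borrow)
  7-7-1 → 7 (borrow)
  7-0-1 → 6
  2-2 → 0
  2-1 → 1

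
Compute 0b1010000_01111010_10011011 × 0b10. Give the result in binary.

0b101000001111010100110110

Multiply each base-2 digit by 2, carrying:
  1×2 = 2 → write 0 carry 1
  1×2+1 = 3 → write 1 carry 1
  0×2+1 = 1 → write 1
  1×2 = 2 → write 0 carry 1
  1×2+1 = 3 → write 1 carry 1
  0×2+1 = 1 → write 1
  0×2 = 0 → write 0
  1×2 = 2 → write 0 carry 1
  0×2+1 = 1 → write 1
  1×2 = 2 → write 0 carry 1
  0×2+1 = 1 → write 1
  1×2 = 2 → write 0 carry 1
  1×2+1 = 3 → write 1 carry 1
  1×2+1 = 3 → write 1 carry 1
  1×2+1 = 3 → write 1 carry 1
  0×2+1 = 1 → write 1
  0×2 = 0 → write 0
  0×2 = 0 → write 0
  0×2 = 0 → write 0
  0×2 = 0 → write 0
  1×2 = 2 → write 0 carry 1
  0×2+1 = 1 → write 1
  1×2 = 2 → write 0 carry 1
  remaining carry: 1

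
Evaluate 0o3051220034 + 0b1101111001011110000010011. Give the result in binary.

0o3051220034 = 0b11000101001010010000000011100 in binary.
Add column by column in base 2, right to left:
  0+1 = 1
  0+1 = 1
  1+0 = 1
  1+0 = 1
  1+1 = 0 carry 1
  0+0+1 = 1
  0+0 = 0
  0+0 = 0
  0+0 = 0
  0+0 = 0
  0+1 = 1
  0+1 = 1
  0+1 = 1
  1+1 = 0 carry 1
  0+0+1 = 1
  0+1 = 1
  1+0 = 1
  0+0 = 0
  1+1 = 0 carry 1
  0+1+1 = 0 carry 1
  0+1+1 = 0 carry 1
  1+1+1 = 1 carry 1
  0+0+1 = 1
  1+1 = 0 carry 1
  0+1+1 = 0 carry 1
  0+0+1 = 1
  0+0 = 0
  1+0 = 1
  1+0 = 1

0b11010011000011101110000101111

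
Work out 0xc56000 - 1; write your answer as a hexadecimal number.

0xc55fff

The trailing 3 digits are 0, so subtracting 1 borrows through: they become F and the next digit up decrements.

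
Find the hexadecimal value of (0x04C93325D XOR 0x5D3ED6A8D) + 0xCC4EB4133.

First 0x04C93325D XOR 0x5D3ED6A8D = 0x59F7E58D0.
Add column by column in base 16, right to left:
  0+3 = 3
  D+3 = 0 carry 1
  8+1+1 = A
  5+4 = 9
  E+B = 9 carry 1
  7+E+1 = 6 carry 1
  F+4+1 = 4 carry 1
  9+C+1 = 6 carry 1
  5+C+1 = 2 carry 1
  final carry 1

0x1264699A03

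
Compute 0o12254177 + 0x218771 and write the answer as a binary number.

0b10010101101111111110000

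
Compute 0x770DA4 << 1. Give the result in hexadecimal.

0xEE1B48

1 bits is not a whole number of base-16 digits; in binary: 11101110000110110100100 << 1 = 111011100001101101001000.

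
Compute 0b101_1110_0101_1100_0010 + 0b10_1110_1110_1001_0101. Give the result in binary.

0b10001101010001010111

Add column by column in base 2, right to left:
  0+1 = 1
  1+0 = 1
  0+1 = 1
  0+0 = 0
  0+1 = 1
  0+0 = 0
  1+0 = 1
  1+1 = 0 carry 1
  1+0+1 = 0 carry 1
  0+1+1 = 0 carry 1
  1+1+1 = 1 carry 1
  0+1+1 = 0 carry 1
  0+0+1 = 1
  1+1 = 0 carry 1
  1+1+1 = 1 carry 1
  1+1+1 = 1 carry 1
  1+0+1 = 0 carry 1
  0+1+1 = 0 carry 1
  1+0+1 = 0 carry 1
  final carry 1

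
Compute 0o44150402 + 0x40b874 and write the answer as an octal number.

0x40b874 = 0o20134164 in octal.
Add column by column in base 8, right to left:
  2+4 = 6
  0+6 = 6
  4+1 = 5
  0+4 = 4
  5+3 = 0 carry 1
  1+1+1 = 3
  4+0 = 4
  4+2 = 6

0o64304566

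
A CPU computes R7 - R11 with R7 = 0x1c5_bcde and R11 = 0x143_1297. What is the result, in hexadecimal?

Subtract column by column in base 16:
  e-7 → 7
  d-9 → 4
  c-2 → a
  b-1 → a
  5-3 → 2
  c-4 → 8
  1-1 → 0

0x82aa47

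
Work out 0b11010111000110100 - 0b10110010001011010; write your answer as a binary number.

0b100100111011010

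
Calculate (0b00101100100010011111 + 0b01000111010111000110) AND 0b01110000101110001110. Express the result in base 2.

0b1110000101000000100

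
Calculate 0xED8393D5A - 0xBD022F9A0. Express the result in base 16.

Subtract column by column in base 16:
  A-0 → A
  5-A → B (borrow)
  D-9-1 → 3
  3-F → 4 (borrow)
  9-2-1 → 6
  3-2 → 1
  8-0 → 8
  D-D → 0
  E-B → 3

0x3081643BA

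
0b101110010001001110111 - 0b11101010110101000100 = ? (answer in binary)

0b10000111010100110011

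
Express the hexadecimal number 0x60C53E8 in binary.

0b110000011000101001111101000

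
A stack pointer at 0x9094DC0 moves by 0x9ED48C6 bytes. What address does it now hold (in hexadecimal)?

0x12F69686

Add column by column in base 16, right to left:
  0+6 = 6
  C+C = 8 carry 1
  D+8+1 = 6 carry 1
  4+4+1 = 9
  9+D = 6 carry 1
  0+E+1 = F
  9+9 = 2 carry 1
  final carry 1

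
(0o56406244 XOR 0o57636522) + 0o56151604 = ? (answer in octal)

First 0o56406244 XOR 0o57636522 = 0o01230766.
Add column by column in base 8, right to left:
  6+4 = 2 carry 1
  6+0+1 = 7
  7+6 = 5 carry 1
  0+1+1 = 2
  3+5 = 0 carry 1
  2+1+1 = 4
  1+6 = 7
  0+5 = 5

0o57402572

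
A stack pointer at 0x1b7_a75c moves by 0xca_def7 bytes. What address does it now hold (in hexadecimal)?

Add column by column in base 16, right to left:
  c+7 = 3 carry 1
  5+f+1 = 5 carry 1
  7+e+1 = 6 carry 1
  a+d+1 = 8 carry 1
  7+a+1 = 2 carry 1
  b+c+1 = 8 carry 1
  1+0+1 = 2

0x2828653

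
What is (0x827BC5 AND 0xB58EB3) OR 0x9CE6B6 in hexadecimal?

0x9CEEB7

0x827BC5 AND 0xB58EB3 = 0x800A81.
Then OR with 0x9CE6B6.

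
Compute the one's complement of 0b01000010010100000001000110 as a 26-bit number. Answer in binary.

0b10111101101011111110111001

Invert each bit: 01000010010100000001000110 → 10111101101011111110111001.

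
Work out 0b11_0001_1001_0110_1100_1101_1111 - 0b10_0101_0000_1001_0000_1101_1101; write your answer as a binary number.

Subtract column by column in base 2:
  1-1 → 0
  1-0 → 1
  1-1 → 0
  1-1 → 0
  1-1 → 0
  0-0 → 0
  1-1 → 0
  1-1 → 0
  0-0 → 0
  0-0 → 0
  1-0 → 1
  1-0 → 1
  0-1 → 1 (borrow)
  1-0-1 → 0
  1-0 → 1
  0-1 → 1 (borrow)
  1-0-1 → 0
  0-0 → 0
  0-0 → 0
  1-0 → 1
  1-1 → 0
  0-0 → 0
  0-1 → 1 (borrow)
  0-0-1 → 1 (borrow)
  1-0-1 → 0
  1-1 → 0

0b110010001101110000000010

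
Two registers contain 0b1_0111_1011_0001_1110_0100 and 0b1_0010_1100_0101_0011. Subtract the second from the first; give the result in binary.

0b101101000010110010001

Subtract column by column in base 2:
  0-1 → 1 (borrow)
  0-1-1 → 0 (borrow)
  1-0-1 → 0
  0-0 → 0
  0-1 → 1 (borrow)
  1-0-1 → 0
  1-1 → 0
  1-0 → 1
  1-0 → 1
  0-0 → 0
  0-1 → 1 (borrow)
  0-1-1 → 0 (borrow)
  1-0-1 → 0
  1-1 → 0
  0-0 → 0
  1-0 → 1
  1-1 → 0
  1-0 → 1
  1-0 → 1
  0-0 → 0
  1-0 → 1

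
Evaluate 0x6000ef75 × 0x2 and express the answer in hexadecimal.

Multiply each base-16 digit by 2, carrying:
  5×2 = 10 → write a
  7×2 = 14 → write e
  f×2 = 30 → write e carry 1
  e×2+1 = 29 → write d carry 1
  0×2+1 = 1 → write 1
  0×2 = 0 → write 0
  0×2 = 0 → write 0
  6×2 = 12 → write c

0xc001deea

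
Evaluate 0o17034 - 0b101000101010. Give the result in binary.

0b1001111110010

0o17034 = 0b1111000011100 in binary.
Subtract column by column in base 2:
  0-0 → 0
  0-1 → 1 (borrow)
  1-0-1 → 0
  1-1 → 0
  1-0 → 1
  0-1 → 1 (borrow)
  0-0-1 → 1 (borrow)
  0-0-1 → 1 (borrow)
  0-0-1 → 1 (borrow)
  1-1-1 → 1 (borrow)
  1-0-1 → 0
  1-1 → 0
  1-0 → 1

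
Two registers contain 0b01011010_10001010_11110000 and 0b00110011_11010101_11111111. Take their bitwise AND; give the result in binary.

AND bit by bit (1 only where both bits are 1):
  010110101000101011110000
& 001100111101010111111111
= 000100101000000011110000

0b000100101000000011110000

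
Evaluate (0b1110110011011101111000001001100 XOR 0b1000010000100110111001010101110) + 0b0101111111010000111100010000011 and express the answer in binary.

0b1100100011001011111101101100101

First 0b1110110011011101111000001001100 XOR 0b1000010000100110111001010101110 = 0b0110100011111011000001011100010.
Add column by column in base 2, right to left:
  0+1 = 1
  1+1 = 0 carry 1
  0+0+1 = 1
  0+0 = 0
  0+0 = 0
  1+0 = 1
  1+0 = 1
  1+1 = 0 carry 1
  0+0+1 = 1
  1+0 = 1
  0+0 = 0
  0+1 = 1
  0+1 = 1
  0+1 = 1
  0+1 = 1
  1+0 = 1
  1+0 = 1
  0+0 = 0
  1+0 = 1
  1+1 = 0 carry 1
  1+0+1 = 0 carry 1
  1+1+1 = 1 carry 1
  1+1+1 = 1 carry 1
  0+1+1 = 0 carry 1
  0+1+1 = 0 carry 1
  0+1+1 = 0 carry 1
  1+1+1 = 1 carry 1
  0+1+1 = 0 carry 1
  1+0+1 = 0 carry 1
  1+1+1 = 1 carry 1
  final carry 1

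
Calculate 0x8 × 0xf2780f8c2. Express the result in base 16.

0x793c07c610

Multiply each base-16 digit by 8, carrying:
  2×8 = 16 → write 0 carry 1
  c×8+1 = 97 → write 1 carry 6
  8×8+6 = 70 → write 6 carry 4
  f×8+4 = 124 → write c carry 7
  0×8+7 = 7 → write 7
  8×8 = 64 → write 0 carry 4
  7×8+4 = 60 → write c carry 3
  2×8+3 = 19 → write 3 carry 1
  f×8+1 = 121 → write 9 carry 7
  remaining carry: 7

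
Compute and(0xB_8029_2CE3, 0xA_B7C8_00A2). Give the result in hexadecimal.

0xA800800A2

AND each hex digit independently (no carries):
  B&A=A, 8&B=8, 0&7=0, 2&C=0, 9&8=8, 2&0=0, C&0=0, E&A=A, 3&2=2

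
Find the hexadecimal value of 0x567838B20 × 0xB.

Multiply each base-16 digit by 11, carrying:
  0×11 = 0 → write 0
  2×11 = 22 → write 6 carry 1
  B×11+1 = 122 → write A carry 7
  8×11+7 = 95 → write F carry 5
  3×11+5 = 38 → write 6 carry 2
  8×11+2 = 90 → write A carry 5
  7×11+5 = 82 → write 2 carry 5
  6×11+5 = 71 → write 7 carry 4
  5×11+4 = 59 → write B carry 3
  remaining carry: 3

0x3B72A6FA60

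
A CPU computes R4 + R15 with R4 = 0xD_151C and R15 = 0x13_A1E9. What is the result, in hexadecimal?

Add column by column in base 16, right to left:
  C+9 = 5 carry 1
  1+E+1 = 0 carry 1
  5+1+1 = 7
  1+A = B
  D+3 = 0 carry 1
  0+1+1 = 2

0x20B705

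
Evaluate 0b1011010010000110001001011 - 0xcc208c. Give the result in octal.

0o47165677

0b1011010010000110001001011 = 0o132206113 in octal.
0xcc208c = 0o63020214 in octal.
Subtract column by column in base 8:
  3-4 → 7 (borrow)
  1-1-1 → 7 (borrow)
  1-2-1 → 6 (borrow)
  6-0-1 → 5
  0-2 → 6 (borrow)
  2-0-1 → 1
  2-3 → 7 (borrow)
  3-6-1 → 4 (borrow)
  1-0-1 → 0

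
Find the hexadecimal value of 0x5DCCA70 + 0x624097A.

0xC00D3EA

Add column by column in base 16, right to left:
  0+A = A
  7+7 = E
  A+9 = 3 carry 1
  C+0+1 = D
  C+4 = 0 carry 1
  D+2+1 = 0 carry 1
  5+6+1 = C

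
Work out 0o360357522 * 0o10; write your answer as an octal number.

Multiply each base-8 digit by 8, carrying:
  2×8 = 16 → write 0 carry 2
  2×8+2 = 18 → write 2 carry 2
  5×8+2 = 42 → write 2 carry 5
  7×8+5 = 61 → write 5 carry 7
  5×8+7 = 47 → write 7 carry 5
  3×8+5 = 29 → write 5 carry 3
  0×8+3 = 3 → write 3
  6×8 = 48 → write 0 carry 6
  3×8+6 = 30 → write 6 carry 3
  remaining carry: 3

0o3603575220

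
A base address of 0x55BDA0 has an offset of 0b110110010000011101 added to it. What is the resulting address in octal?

0x55BDA0 = 0o25336640 in octal.
0b110110010000011101 = 0o662035 in octal.
Add column by column in base 8, right to left:
  0+5 = 5
  4+3 = 7
  6+0 = 6
  6+2 = 0 carry 1
  3+6+1 = 2 carry 1
  3+6+1 = 2 carry 1
  5+0+1 = 6
  2+0 = 2

0o26220675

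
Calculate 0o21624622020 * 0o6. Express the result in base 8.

0o152574554140

Multiply each base-8 digit by 6, carrying:
  0×6 = 0 → write 0
  2×6 = 12 → write 4 carry 1
  0×6+1 = 1 → write 1
  2×6 = 12 → write 4 carry 1
  2×6+1 = 13 → write 5 carry 1
  6×6+1 = 37 → write 5 carry 4
  4×6+4 = 28 → write 4 carry 3
  2×6+3 = 15 → write 7 carry 1
  6×6+1 = 37 → write 5 carry 4
  1×6+4 = 10 → write 2 carry 1
  2×6+1 = 13 → write 5 carry 1
  remaining carry: 1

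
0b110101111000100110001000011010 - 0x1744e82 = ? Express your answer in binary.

0b110100011011100001001110011000

0x1744e82 = 0b1011101000100111010000010 in binary.
Subtract column by column in base 2:
  0-0 → 0
  1-1 → 0
  0-0 → 0
  1-0 → 1
  1-0 → 1
  0-0 → 0
  0-0 → 0
  0-1 → 1 (borrow)
  0-0-1 → 1 (borrow)
  1-1-1 → 1 (borrow)
  0-1-1 → 0 (borrow)
  0-1-1 → 0 (borrow)
  0-0-1 → 1 (borrow)
  1-0-1 → 0
  1-1 → 0
  0-0 → 0
  0-0 → 0
  1-0 → 1
  0-1 → 1 (borrow)
  0-0-1 → 1 (borrow)
  0-1-1 → 0 (borrow)
  1-1-1 → 1 (borrow)
  1-1-1 → 1 (borrow)
  1-0-1 → 0
  1-1 → 0
  0-0 → 0
  1-0 → 1
  0-0 → 0
  1-0 → 1
  1-0 → 1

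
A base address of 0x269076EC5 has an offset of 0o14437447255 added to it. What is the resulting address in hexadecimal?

0o14437447255 = 0x647E4EAD in hexadecimal.
Add column by column in base 16, right to left:
  5+D = 2 carry 1
  C+A+1 = 7 carry 1
  E+E+1 = D carry 1
  6+4+1 = B
  7+E = 5 carry 1
  0+7+1 = 8
  9+4 = D
  6+6 = C
  2+0 = 2

0x2CD85BD72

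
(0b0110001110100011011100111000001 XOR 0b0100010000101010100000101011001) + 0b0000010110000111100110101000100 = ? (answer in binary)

0b10110100010001100010111011100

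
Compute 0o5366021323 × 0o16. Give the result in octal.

Multiply each base-8 digit by 14, carrying:
  3×14 = 42 → write 2 carry 5
  2×14+5 = 33 → write 1 carry 4
  3×14+4 = 46 → write 6 carry 5
  1×14+5 = 19 → write 3 carry 2
  2×14+2 = 30 → write 6 carry 3
  0×14+3 = 3 → write 3
  6×14 = 84 → write 4 carry 10
  6×14+10 = 94 → write 6 carry 11
  3×14+11 = 53 → write 5 carry 6
  5×14+6 = 76 → write 4 carry 9
  remaining carry: 11

0o114564363612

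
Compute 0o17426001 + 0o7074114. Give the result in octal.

0o26522115

Add column by column in base 8, right to left:
  1+4 = 5
  0+1 = 1
  0+1 = 1
  6+4 = 2 carry 1
  2+7+1 = 2 carry 1
  4+0+1 = 5
  7+7 = 6 carry 1
  1+0+1 = 2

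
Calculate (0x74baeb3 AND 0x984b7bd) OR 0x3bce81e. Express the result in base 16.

0x3bceebf

0x74baeb3 AND 0x984b7bd = 0x100a6b1.
Then OR with 0x3bce81e.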